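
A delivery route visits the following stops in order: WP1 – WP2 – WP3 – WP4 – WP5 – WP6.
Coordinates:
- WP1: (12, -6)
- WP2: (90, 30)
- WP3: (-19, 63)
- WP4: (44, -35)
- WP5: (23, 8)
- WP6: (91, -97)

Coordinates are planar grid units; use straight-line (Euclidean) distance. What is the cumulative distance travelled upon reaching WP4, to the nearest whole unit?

316

Leg distances:
WP1→WP2: 85.9  (cumulative 85.9)
WP2→WP3: 113.9  (cumulative 199.8)
WP3→WP4: 116.5  (cumulative 316.3)
Cumulative distance at WP4 ≈ 316.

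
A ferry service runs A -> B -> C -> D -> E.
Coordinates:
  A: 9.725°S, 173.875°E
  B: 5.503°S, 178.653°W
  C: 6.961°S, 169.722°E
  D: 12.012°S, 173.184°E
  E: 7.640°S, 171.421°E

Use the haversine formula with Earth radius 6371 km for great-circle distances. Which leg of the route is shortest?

Leg distances:
A→B: 947.8 km
B→C: 1295.1 km
C→D: 677.9 km
D→E: 523.1 km
The shortest leg is D–E at 523.1 km.

D–E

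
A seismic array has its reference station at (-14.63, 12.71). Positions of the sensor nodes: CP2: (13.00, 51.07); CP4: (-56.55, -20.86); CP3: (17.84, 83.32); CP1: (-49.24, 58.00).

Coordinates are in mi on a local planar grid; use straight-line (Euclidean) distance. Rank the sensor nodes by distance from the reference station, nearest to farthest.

Computing each straight-line distance from (-14.63, 12.71):
CP2 (13.00, 51.07): 47.3 mi
CP4 (-56.55, -20.86): 53.7 mi
CP1 (-49.24, 58.00): 57.0 mi
CP3 (17.84, 83.32): 77.7 mi

CP2, CP4, CP1, CP3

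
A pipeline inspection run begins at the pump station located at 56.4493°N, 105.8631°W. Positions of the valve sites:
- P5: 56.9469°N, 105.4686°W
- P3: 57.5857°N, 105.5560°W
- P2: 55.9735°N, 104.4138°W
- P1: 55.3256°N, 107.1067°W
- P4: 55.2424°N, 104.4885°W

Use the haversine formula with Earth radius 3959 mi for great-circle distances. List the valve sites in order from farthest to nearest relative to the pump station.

Distance from the pump station at 56.4493°N, 105.8631°W to each:
P4 55.2424°N, 104.4885°W: 99.0 mi
P1 55.3256°N, 107.1067°W: 91.4 mi
P3 57.5857°N, 105.5560°W: 79.4 mi
P2 55.9735°N, 104.4138°W: 64.7 mi
P5 56.9469°N, 105.4686°W: 37.5 mi

P4, P1, P3, P2, P5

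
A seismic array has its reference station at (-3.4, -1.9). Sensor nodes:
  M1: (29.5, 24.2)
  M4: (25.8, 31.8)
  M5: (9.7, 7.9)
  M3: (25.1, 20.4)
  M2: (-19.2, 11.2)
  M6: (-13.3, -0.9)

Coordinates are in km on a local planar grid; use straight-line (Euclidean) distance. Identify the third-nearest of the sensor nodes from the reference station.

M2

Distances from the reference station ((-3.4, -1.9)):
M6: 10.0 km
M5: 16.4 km
M2: 20.5 km
M3: 36.2 km
M1: 42.0 km
M4: 44.6 km
The third-nearest is M2 at 20.5 km.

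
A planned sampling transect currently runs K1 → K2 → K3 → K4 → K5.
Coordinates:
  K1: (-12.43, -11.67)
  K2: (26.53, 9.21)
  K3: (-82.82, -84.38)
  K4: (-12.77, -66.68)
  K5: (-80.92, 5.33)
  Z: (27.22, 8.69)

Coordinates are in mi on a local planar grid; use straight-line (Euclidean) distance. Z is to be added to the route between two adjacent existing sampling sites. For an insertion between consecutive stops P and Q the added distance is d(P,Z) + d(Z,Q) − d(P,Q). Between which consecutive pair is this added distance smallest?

between K2 and K3

Added distance for inserting Z between each consecutive pair:
K1–K2: 1.2 mi
K2–K3: 1.1 mi
K3–K4: 157.2 mi
K4–K5: 94.4 mi
Smallest added distance is 1.1 mi, inserting between K2 and K3.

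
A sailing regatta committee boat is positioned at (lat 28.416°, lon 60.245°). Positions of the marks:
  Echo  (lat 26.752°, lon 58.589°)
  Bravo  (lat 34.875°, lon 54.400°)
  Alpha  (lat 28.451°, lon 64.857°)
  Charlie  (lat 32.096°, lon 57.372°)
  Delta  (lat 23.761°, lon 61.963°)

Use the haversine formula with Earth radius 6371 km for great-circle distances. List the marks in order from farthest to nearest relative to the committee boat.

Computing each great-circle distance from (lat 28.416°, lon 60.245°):
Bravo (lat 34.875°, lon 54.400°): 906.2 km
Delta (lat 23.761°, lon 61.963°): 545.3 km
Charlie (lat 32.096°, lon 57.372°): 493.5 km
Alpha (lat 28.451°, lon 64.857°): 451.0 km
Echo (lat 26.752°, lon 58.589°): 246.7 km

Bravo, Delta, Charlie, Alpha, Echo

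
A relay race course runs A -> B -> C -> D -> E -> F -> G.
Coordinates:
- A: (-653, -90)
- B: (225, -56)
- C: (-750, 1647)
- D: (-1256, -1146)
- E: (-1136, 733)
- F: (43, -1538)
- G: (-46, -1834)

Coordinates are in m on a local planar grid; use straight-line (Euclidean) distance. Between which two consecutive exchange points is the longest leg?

Leg distances:
A→B: 878.7 m
B→C: 1962.4 m
C→D: 2838.5 m
D→E: 1882.8 m
E→F: 2558.8 m
F→G: 309.1 m
The longest leg is C–D at 2838.5 m.

C–D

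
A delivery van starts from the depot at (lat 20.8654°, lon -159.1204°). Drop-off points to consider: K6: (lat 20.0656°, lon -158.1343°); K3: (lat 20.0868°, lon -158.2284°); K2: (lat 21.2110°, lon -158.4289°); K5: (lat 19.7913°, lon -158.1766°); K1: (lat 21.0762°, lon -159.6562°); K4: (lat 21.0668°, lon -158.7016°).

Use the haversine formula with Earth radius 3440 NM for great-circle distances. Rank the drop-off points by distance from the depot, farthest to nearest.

Computing each great-circle distance from (lat 20.8654°, lon -159.1204°):
K5 (lat 19.7913°, lon -158.1766°): 83.6 NM
K6 (lat 20.0656°, lon -158.1343°): 73.4 NM
K3 (lat 20.0868°, lon -158.2284°): 68.6 NM
K2 (lat 21.2110°, lon -158.4289°): 44.0 NM
K1 (lat 21.0762°, lon -159.6562°): 32.6 NM
K4 (lat 21.0668°, lon -158.7016°): 26.4 NM

K5, K6, K3, K2, K1, K4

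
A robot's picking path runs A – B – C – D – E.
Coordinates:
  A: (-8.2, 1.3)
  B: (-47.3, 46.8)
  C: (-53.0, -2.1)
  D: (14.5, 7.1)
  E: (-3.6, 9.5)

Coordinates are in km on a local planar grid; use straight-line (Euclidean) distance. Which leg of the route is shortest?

Leg distances:
A→B: 60.0 km
B→C: 49.2 km
C→D: 68.1 km
D→E: 18.3 km
The shortest leg is D–E at 18.3 km.

D–E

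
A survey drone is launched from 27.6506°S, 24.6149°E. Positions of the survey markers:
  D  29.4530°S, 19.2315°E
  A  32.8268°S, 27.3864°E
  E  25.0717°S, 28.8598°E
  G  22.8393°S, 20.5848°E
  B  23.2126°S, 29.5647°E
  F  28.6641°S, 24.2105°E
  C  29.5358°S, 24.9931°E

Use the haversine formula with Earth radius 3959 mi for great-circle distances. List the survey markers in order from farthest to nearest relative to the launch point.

Distances from the launch point:
B 23.2126°S, 29.5647°E: 435.1 mi
G 22.8393°S, 20.5848°E: 417.0 mi
A 32.8268°S, 27.3864°E: 394.0 mi
D 29.4530°S, 19.2315°E: 349.6 mi
E 25.0717°S, 28.8598°E: 317.5 mi
C 29.5358°S, 24.9931°E: 132.3 mi
F 28.6641°S, 24.2105°E: 74.2 mi

B, G, A, D, E, C, F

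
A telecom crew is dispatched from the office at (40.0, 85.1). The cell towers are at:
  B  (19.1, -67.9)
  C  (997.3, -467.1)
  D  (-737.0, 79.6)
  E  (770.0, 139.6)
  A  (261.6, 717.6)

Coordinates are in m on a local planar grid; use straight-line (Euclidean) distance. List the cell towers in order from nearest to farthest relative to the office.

Computing each straight-line distance from (40.0, 85.1):
B (19.1, -67.9): 154.4 m
A (261.6, 717.6): 670.2 m
E (770.0, 139.6): 732.0 m
D (-737.0, 79.6): 777.0 m
C (997.3, -467.1): 1105.1 m

B, A, E, D, C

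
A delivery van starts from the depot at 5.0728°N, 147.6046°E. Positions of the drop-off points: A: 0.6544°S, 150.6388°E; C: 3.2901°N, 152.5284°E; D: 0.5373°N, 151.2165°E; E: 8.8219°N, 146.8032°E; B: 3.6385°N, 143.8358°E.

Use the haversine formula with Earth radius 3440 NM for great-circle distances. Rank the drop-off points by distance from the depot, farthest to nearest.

A, D, C, B, E

Computing each great-circle distance from 5.0728°N, 147.6046°E:
A 0.6544°S, 150.6388°E: 389.0 NM
D 0.5373°N, 151.2165°E: 347.9 NM
C 3.2901°N, 152.5284°E: 313.6 NM
B 3.6385°N, 143.8358°E: 241.5 NM
E 8.8219°N, 146.8032°E: 230.1 NM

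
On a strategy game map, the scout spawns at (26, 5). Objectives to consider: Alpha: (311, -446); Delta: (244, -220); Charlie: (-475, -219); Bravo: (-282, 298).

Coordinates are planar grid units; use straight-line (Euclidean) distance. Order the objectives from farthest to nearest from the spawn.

Charlie, Alpha, Bravo, Delta

Distance from the spawn at (26, 5) to each:
Charlie (-475, -219): 548.8
Alpha (311, -446): 533.5
Bravo (-282, 298): 425.1
Delta (244, -220): 313.3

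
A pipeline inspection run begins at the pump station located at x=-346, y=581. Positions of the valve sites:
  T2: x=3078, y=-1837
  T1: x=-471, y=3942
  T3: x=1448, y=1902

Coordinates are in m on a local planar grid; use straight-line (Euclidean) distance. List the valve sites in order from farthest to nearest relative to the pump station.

T2, T1, T3

Computing each straight-line distance from x=-346, y=581:
T2 x=3078, y=-1837: 4191.7 m
T1 x=-471, y=3942: 3363.3 m
T3 x=1448, y=1902: 2227.9 m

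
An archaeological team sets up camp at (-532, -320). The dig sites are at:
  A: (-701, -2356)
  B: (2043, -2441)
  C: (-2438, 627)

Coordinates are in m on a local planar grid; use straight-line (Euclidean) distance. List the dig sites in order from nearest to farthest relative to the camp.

A, C, B

Computing each straight-line distance from (-532, -320):
A (-701, -2356): 2043.0 m
C (-2438, 627): 2128.3 m
B (2043, -2441): 3336.1 m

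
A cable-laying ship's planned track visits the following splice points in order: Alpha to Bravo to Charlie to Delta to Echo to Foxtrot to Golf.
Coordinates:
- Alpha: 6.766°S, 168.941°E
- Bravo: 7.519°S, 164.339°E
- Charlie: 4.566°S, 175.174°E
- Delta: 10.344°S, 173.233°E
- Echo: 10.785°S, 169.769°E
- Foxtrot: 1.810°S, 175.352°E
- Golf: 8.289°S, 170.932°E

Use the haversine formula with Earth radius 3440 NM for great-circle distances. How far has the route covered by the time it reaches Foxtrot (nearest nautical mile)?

2154 NM

Leg distances:
Alpha→Bravo: 277.9 NM  (cumulative 277.9 NM)
Bravo→Charlie: 670.7 NM  (cumulative 948.5 NM)
Charlie→Delta: 365.6 NM  (cumulative 1314.2 NM)
Delta→Echo: 206.2 NM  (cumulative 1520.3 NM)
Echo→Foxtrot: 633.4 NM  (cumulative 2153.7 NM)
Cumulative distance at Foxtrot ≈ 2154 NM.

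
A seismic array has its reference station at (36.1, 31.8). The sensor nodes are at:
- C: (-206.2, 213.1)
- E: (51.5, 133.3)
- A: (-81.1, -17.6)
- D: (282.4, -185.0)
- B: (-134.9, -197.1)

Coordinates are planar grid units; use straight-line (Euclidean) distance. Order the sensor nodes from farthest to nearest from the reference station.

Distances from the reference station:
D (282.4, -185.0): 328.1
C (-206.2, 213.1): 302.6
B (-134.9, -197.1): 285.7
A (-81.1, -17.6): 127.2
E (51.5, 133.3): 102.7

D, C, B, A, E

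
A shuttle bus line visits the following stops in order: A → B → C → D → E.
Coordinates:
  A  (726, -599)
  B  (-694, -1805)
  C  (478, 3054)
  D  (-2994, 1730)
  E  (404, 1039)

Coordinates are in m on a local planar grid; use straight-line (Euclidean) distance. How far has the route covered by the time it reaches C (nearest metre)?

6861 m

Leg distances:
A→B: 1863.0 m  (cumulative 1863.0 m)
B→C: 4998.3 m  (cumulative 6861.4 m)
Cumulative distance at C ≈ 6861 m.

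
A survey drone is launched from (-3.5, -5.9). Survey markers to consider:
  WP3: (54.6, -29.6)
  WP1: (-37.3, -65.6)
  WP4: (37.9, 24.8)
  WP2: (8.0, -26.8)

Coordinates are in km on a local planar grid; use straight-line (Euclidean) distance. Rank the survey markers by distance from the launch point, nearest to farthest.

Distances from the launch point:
WP2 (8.0, -26.8): 23.9 km
WP4 (37.9, 24.8): 51.5 km
WP3 (54.6, -29.6): 62.7 km
WP1 (-37.3, -65.6): 68.6 km

WP2, WP4, WP3, WP1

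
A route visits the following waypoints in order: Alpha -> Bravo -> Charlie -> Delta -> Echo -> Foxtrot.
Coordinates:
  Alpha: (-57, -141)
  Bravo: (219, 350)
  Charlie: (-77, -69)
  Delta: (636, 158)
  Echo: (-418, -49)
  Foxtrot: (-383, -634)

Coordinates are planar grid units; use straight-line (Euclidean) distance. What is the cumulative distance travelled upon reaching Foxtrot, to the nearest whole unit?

3485

Leg distances:
Alpha→Bravo: 563.3  (cumulative 563.3)
Bravo→Charlie: 513.0  (cumulative 1076.3)
Charlie→Delta: 748.3  (cumulative 1824.5)
Delta→Echo: 1074.1  (cumulative 2898.7)
Echo→Foxtrot: 586.0  (cumulative 3484.7)
Cumulative distance at Foxtrot ≈ 3485.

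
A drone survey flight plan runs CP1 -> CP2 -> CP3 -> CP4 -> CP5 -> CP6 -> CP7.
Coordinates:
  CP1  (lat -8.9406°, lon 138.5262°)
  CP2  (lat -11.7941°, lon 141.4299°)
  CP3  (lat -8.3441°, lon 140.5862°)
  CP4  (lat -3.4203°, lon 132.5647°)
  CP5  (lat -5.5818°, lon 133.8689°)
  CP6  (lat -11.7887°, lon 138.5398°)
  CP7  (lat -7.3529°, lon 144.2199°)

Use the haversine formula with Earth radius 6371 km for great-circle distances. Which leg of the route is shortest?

CP4–CP5

Leg distances:
CP1→CP2: 448.9 km
CP2→CP3: 394.6 km
CP3→CP4: 1042.3 km
CP4→CP5: 280.5 km
CP5→CP6: 860.0 km
CP6→CP7: 794.3 km
The shortest leg is CP4–CP5 at 280.5 km.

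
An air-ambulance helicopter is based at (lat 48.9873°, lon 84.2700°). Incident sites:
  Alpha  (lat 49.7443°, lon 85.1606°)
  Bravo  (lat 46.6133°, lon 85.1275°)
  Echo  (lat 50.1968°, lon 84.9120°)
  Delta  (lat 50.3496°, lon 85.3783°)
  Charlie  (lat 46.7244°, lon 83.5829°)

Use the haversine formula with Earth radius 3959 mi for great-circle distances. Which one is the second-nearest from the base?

Distance to each, sorted:
Alpha: 65.9 mi
Echo: 88.4 mi
Delta: 106.4 mi
Charlie: 159.6 mi
Bravo: 168.8 mi
The second-nearest is Echo at 88.4 mi.

Echo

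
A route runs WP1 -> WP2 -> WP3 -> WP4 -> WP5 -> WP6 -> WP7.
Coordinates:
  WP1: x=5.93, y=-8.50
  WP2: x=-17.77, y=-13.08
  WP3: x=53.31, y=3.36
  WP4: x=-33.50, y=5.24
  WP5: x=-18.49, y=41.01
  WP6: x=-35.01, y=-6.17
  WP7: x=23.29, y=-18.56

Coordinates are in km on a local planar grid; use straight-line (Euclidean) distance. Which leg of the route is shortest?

Leg distances:
WP1→WP2: 24.1 km
WP2→WP3: 73.0 km
WP3→WP4: 86.8 km
WP4→WP5: 38.8 km
WP5→WP6: 50.0 km
WP6→WP7: 59.6 km
The shortest leg is WP1–WP2 at 24.1 km.

WP1–WP2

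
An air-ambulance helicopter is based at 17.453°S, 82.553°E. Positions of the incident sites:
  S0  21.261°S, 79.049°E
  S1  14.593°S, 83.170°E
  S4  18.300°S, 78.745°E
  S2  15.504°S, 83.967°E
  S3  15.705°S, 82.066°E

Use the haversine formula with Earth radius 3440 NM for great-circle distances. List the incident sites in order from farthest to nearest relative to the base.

Computing each great-circle distance from 17.453°S, 82.553°E:
S0 21.261°S, 79.049°E: 302.7 NM
S4 18.300°S, 78.745°E: 223.4 NM
S1 14.593°S, 83.170°E: 175.4 NM
S2 15.504°S, 83.967°E: 142.5 NM
S3 15.705°S, 82.066°E: 108.6 NM

S0, S4, S1, S2, S3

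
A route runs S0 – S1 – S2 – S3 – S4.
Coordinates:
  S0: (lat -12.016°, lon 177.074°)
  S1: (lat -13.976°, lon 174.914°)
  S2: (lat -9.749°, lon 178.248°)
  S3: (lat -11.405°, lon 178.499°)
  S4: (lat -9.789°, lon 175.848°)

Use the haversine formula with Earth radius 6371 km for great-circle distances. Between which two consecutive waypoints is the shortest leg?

S2–S3

Leg distances:
S0→S1: 319.8 km
S1→S2: 593.7 km
S2→S3: 186.2 km
S3→S4: 340.9 km
The shortest leg is S2–S3 at 186.2 km.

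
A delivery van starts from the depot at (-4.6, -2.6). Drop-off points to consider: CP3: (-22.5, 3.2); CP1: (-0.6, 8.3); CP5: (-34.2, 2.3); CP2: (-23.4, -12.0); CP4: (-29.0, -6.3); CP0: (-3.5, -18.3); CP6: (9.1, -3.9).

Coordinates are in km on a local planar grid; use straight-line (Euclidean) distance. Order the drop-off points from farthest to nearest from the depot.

CP5, CP4, CP2, CP3, CP0, CP6, CP1

Distance from the depot at (-4.6, -2.6) to each:
CP5 (-34.2, 2.3): 30.0 km
CP4 (-29.0, -6.3): 24.7 km
CP2 (-23.4, -12.0): 21.0 km
CP3 (-22.5, 3.2): 18.8 km
CP0 (-3.5, -18.3): 15.7 km
CP6 (9.1, -3.9): 13.8 km
CP1 (-0.6, 8.3): 11.6 km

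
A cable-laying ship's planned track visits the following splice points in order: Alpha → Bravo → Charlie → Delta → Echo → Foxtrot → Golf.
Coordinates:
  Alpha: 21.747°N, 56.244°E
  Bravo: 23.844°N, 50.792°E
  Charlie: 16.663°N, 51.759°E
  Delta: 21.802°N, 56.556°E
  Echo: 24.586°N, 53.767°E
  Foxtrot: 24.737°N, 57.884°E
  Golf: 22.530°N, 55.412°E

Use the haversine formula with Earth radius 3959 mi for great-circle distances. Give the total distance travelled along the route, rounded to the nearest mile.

Leg distances:
Alpha→Bravo: 376.3 mi  (cumulative 376.3 mi)
Bravo→Charlie: 500.1 mi  (cumulative 876.4 mi)
Charlie→Delta: 473.2 mi  (cumulative 1349.6 mi)
Delta→Echo: 261.5 mi  (cumulative 1611.1 mi)
Echo→Foxtrot: 258.7 mi  (cumulative 1869.8 mi)
Foxtrot→Golf: 218.5 mi  (cumulative 2088.3 mi)
Total route length ≈ 2088 mi.

2088 mi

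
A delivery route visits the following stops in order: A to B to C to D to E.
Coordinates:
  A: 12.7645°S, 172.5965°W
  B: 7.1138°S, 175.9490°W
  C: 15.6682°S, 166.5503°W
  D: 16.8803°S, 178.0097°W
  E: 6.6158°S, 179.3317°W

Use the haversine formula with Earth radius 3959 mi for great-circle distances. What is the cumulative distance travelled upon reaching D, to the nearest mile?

2085 mi

Leg distances:
A→B: 452.2 mi  (cumulative 452.2 mi)
B→C: 868.2 mi  (cumulative 1320.4 mi)
C→D: 764.6 mi  (cumulative 2085.0 mi)
Cumulative distance at D ≈ 2085 mi.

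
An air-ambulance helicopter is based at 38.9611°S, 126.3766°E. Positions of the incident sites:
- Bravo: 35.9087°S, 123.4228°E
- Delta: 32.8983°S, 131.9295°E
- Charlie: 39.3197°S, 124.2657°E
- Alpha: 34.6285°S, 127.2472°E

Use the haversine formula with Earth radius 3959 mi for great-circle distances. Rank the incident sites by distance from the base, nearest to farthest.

Charlie, Bravo, Alpha, Delta

Distances from the base:
Charlie 39.3197°S, 124.2657°E: 115.8 mi
Bravo 35.9087°S, 123.4228°E: 266.0 mi
Alpha 34.6285°S, 127.2472°E: 303.2 mi
Delta 32.8983°S, 131.9295°E: 521.3 mi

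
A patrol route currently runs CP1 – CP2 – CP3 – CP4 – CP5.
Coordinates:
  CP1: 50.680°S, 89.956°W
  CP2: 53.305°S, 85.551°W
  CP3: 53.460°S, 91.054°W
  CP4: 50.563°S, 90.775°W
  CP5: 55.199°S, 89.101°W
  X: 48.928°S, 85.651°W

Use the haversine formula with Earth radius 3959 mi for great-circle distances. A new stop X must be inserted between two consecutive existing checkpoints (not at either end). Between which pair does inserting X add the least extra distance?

between CP1 and CP2

Added distance for inserting X between each consecutive pair:
CP1–CP2: 268.7 mi
CP2–CP3: 466.1 mi
CP3–CP4: 445.2 mi
CP4–CP5: 384.5 mi
Smallest added distance is 268.7 mi, inserting between CP1 and CP2.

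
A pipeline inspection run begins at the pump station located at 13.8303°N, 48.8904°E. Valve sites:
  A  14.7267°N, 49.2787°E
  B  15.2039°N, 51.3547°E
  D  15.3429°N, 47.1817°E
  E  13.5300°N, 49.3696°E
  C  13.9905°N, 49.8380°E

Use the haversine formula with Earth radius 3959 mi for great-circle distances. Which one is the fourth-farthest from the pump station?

Distance to each, sorted:
B: 190.2 mi
D: 154.9 mi
A: 67.2 mi
C: 64.5 mi
E: 38.3 mi
The fourth-farthest is C at 64.5 mi.

C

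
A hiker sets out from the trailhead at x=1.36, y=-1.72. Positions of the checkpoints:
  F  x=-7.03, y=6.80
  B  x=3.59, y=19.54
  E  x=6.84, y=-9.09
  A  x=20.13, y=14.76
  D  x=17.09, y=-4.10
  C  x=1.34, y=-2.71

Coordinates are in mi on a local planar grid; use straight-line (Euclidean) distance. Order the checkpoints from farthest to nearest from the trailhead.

Computing each straight-line distance from x=1.36, y=-1.72:
A x=20.13, y=14.76: 25.0 mi
B x=3.59, y=19.54: 21.4 mi
D x=17.09, y=-4.10: 15.9 mi
F x=-7.03, y=6.80: 12.0 mi
E x=6.84, y=-9.09: 9.2 mi
C x=1.34, y=-2.71: 1.0 mi

A, B, D, F, E, C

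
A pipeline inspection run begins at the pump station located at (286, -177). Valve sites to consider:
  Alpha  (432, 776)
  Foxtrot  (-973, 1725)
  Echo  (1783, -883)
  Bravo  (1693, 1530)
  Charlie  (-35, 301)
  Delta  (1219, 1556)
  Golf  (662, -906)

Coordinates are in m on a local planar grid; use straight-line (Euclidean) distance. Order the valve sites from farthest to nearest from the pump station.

Foxtrot, Bravo, Delta, Echo, Alpha, Golf, Charlie

Computing each straight-line distance from (286, -177):
Foxtrot (-973, 1725): 2280.9 m
Bravo (1693, 1530): 2212.1 m
Delta (1219, 1556): 1968.2 m
Echo (1783, -883): 1655.1 m
Alpha (432, 776): 964.1 m
Golf (662, -906): 820.3 m
Charlie (-35, 301): 575.8 m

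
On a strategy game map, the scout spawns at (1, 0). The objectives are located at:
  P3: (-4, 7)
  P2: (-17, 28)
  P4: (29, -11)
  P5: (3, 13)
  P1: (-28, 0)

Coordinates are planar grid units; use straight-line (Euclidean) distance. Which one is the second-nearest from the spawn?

P5

Distance to each, sorted:
P3: 8.6
P5: 13.2
P1: 29.0
P4: 30.1
P2: 33.3
The second-nearest is P5 at 13.2.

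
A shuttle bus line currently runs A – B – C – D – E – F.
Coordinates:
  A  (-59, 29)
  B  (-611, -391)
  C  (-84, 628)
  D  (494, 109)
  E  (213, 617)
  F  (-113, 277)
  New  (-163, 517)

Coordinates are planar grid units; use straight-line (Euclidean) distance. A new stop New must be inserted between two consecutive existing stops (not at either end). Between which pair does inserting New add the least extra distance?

Added distance for inserting New between each consecutive pair:
A–B: 817.8
B–C: 1.5
C–D: 132.8
D–E: 581.9
E–F: 163.2
Smallest added distance is 1.5, inserting between B and C.

between B and C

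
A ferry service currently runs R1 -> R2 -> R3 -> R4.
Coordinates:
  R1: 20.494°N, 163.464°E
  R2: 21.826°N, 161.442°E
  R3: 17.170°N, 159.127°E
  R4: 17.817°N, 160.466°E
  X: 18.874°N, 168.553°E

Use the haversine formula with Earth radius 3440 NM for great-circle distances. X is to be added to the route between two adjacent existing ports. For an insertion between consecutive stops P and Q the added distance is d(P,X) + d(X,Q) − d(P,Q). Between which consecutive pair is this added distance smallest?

between R1 and R2

Added distance for inserting X between each consecutive pair:
R1–R2: 602.7 NM
R2–R3: 676.7 NM
R3–R4: 926.9 NM
Smallest added distance is 602.7 NM, inserting between R1 and R2.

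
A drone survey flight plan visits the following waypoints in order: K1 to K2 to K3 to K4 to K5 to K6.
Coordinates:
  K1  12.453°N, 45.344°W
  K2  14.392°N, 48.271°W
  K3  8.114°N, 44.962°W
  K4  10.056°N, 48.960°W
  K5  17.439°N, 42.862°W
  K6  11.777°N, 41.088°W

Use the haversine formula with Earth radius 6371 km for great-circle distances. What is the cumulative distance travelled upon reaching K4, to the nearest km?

1658 km

Leg distances:
K1→K2: 383.0 km  (cumulative 383.0 km)
K2→K3: 785.7 km  (cumulative 1168.8 km)
K3→K4: 489.2 km  (cumulative 1658.0 km)
Cumulative distance at K4 ≈ 1658 km.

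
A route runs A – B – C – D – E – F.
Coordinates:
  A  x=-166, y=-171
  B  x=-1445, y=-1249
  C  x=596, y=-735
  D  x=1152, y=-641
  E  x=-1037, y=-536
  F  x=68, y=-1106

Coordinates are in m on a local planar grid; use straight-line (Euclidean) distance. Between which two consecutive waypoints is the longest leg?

D–E

Leg distances:
A→B: 1672.7 m
B→C: 2104.7 m
C→D: 563.9 m
D→E: 2191.5 m
E→F: 1243.4 m
The longest leg is D–E at 2191.5 m.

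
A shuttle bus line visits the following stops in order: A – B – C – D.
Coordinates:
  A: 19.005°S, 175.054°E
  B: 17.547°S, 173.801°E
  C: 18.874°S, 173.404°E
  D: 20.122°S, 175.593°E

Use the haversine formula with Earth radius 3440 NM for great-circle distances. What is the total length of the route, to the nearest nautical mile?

Leg distances:
A→B: 113.0 NM  (cumulative 113.0 NM)
B→C: 82.8 NM  (cumulative 195.8 NM)
C→D: 144.8 NM  (cumulative 340.6 NM)
Total route length ≈ 341 NM.

341 NM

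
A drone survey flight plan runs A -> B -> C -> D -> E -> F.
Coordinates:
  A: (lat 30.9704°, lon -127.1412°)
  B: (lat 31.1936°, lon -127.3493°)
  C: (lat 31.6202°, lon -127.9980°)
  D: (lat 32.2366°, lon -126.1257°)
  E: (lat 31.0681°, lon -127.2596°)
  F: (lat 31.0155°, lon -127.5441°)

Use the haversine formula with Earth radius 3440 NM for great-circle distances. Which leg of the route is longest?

Leg distances:
A→B: 17.1 NM
B→C: 42.0 NM
C→D: 102.3 NM
D→E: 91.0 NM
E→F: 15.0 NM
The longest leg is C–D at 102.3 NM.

C–D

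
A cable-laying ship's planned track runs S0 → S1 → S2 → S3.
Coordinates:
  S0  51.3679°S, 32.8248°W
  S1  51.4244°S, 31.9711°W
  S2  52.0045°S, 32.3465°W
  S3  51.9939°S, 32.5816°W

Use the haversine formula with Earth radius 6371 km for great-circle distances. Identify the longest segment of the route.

Leg distances:
S0→S1: 59.6 km
S1→S2: 69.5 km
S2→S3: 16.1 km
The longest leg is S1–S2 at 69.5 km.

S1–S2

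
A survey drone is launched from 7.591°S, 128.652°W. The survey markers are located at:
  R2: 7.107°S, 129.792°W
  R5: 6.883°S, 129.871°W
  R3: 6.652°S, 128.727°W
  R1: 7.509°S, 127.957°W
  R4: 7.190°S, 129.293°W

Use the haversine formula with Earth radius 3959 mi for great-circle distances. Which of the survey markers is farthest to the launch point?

Distance to each, sorted:
R5: 96.8 mi
R2: 85.0 mi
R3: 65.1 mi
R4: 51.9 mi
R1: 47.9 mi
The farthest is R5 at 96.8 mi.

R5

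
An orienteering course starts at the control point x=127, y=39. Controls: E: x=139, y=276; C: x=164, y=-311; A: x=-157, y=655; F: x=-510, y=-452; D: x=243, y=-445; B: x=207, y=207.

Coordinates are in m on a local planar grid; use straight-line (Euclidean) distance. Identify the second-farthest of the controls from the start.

Distances from the start (x=127, y=39):
F: 804.3 m
A: 678.3 m
D: 497.7 m
C: 352.0 m
E: 237.3 m
B: 186.1 m
The second-farthest is A at 678.3 m.

A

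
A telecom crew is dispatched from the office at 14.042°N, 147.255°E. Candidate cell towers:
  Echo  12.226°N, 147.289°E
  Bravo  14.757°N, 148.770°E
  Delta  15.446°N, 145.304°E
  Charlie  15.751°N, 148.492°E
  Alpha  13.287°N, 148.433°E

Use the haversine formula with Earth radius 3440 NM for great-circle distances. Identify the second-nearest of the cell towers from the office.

Bravo

Distances from the office (14.042°N, 147.255°E):
Alpha: 82.3 NM
Bravo: 98.0 NM
Echo: 109.0 NM
Charlie: 125.2 NM
Delta: 141.2 NM
The second-nearest is Bravo at 98.0 NM.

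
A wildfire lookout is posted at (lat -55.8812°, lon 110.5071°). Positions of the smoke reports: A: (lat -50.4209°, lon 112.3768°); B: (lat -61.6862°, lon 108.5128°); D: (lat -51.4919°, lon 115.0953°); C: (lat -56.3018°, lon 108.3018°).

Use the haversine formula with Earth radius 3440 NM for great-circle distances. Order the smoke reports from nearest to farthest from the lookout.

C, D, A, B

Distance from the lookout at (lat -55.8812°, lon 110.5071°) to each:
C (lat -56.3018°, lon 108.3018°): 78.1 NM
D (lat -51.4919°, lon 115.0953°): 309.8 NM
A (lat -50.4209°, lon 112.3768°): 334.6 NM
B (lat -61.6862°, lon 108.5128°): 354.0 NM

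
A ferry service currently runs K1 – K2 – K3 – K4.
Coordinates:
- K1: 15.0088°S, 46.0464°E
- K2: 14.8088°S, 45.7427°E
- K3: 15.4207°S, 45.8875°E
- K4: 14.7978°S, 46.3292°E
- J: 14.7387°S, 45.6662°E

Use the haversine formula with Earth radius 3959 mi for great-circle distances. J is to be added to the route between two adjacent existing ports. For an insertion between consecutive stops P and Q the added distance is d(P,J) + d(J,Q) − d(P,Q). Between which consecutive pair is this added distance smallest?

Added distance for inserting J between each consecutive pair:
K1–K2: 14.0 mi
K2–K3: 13.1 mi
K3–K4: 41.7 mi
Smallest added distance is 13.1 mi, inserting between K2 and K3.

between K2 and K3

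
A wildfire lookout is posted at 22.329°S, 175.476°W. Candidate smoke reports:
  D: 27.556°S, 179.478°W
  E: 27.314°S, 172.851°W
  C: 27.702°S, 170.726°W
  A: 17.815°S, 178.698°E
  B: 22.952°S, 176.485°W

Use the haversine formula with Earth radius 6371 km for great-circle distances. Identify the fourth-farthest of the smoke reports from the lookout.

Distances from the lookout (22.329°S, 175.476°W):
A: 788.6 km
C: 765.3 km
D: 707.4 km
E: 614.3 km
B: 124.6 km
The fourth-farthest is E at 614.3 km.

E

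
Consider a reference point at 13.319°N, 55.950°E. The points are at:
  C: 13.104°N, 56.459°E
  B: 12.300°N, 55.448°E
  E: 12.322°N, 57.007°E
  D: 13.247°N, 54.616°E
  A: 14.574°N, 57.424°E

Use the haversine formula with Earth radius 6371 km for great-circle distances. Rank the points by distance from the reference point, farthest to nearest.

A, E, D, B, C

Distance from the reference point at 13.319°N, 55.950°E to each:
A 14.574°N, 57.424°E: 211.6 km
E 12.322°N, 57.007°E: 159.4 km
D 13.247°N, 54.616°E: 144.6 km
B 12.300°N, 55.448°E: 125.7 km
C 13.104°N, 56.459°E: 60.1 km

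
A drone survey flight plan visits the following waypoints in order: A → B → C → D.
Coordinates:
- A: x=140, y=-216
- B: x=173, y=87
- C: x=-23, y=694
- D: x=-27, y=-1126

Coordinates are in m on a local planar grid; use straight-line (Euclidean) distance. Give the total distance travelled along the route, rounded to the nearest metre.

2763 m

Leg distances:
A→B: 304.8 m  (cumulative 304.8 m)
B→C: 637.9 m  (cumulative 942.7 m)
C→D: 1820.0 m  (cumulative 2762.7 m)
Total route length ≈ 2763 m.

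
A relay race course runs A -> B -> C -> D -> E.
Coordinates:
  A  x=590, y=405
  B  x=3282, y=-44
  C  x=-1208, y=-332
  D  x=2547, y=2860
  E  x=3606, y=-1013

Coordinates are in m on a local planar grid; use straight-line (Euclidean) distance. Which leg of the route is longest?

Leg distances:
A→B: 2729.2 m
B→C: 4499.2 m
C→D: 4928.4 m
D→E: 4015.2 m
The longest leg is C–D at 4928.4 m.

C–D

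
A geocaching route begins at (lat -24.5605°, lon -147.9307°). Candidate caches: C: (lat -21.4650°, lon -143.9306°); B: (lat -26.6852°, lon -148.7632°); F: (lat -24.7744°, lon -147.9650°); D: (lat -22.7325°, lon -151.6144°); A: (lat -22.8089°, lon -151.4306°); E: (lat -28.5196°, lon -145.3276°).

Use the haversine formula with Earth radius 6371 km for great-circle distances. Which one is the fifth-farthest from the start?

Distance to each, sorted:
C: 534.8 km
E: 510.7 km
D: 426.7 km
A: 406.1 km
B: 250.6 km
F: 24.0 km
The fifth-farthest is B at 250.6 km.

B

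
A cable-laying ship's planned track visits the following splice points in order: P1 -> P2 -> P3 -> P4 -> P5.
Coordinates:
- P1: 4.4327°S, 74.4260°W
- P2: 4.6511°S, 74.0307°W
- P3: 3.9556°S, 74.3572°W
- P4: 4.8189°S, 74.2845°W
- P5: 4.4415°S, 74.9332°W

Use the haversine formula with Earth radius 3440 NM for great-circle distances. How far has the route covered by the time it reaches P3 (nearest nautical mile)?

Leg distances:
P1→P2: 27.0 NM  (cumulative 27.0 NM)
P2→P3: 46.1 NM  (cumulative 73.2 NM)
Cumulative distance at P3 ≈ 73 NM.

73 NM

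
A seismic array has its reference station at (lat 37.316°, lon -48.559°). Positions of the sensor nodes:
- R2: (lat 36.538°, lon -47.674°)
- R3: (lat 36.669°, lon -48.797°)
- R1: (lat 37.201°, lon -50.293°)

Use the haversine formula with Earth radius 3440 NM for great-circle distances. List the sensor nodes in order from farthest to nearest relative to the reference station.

Distance from the reference station at (lat 37.316°, lon -48.559°) to each:
R1 (lat 37.201°, lon -50.293°): 83.1 NM
R2 (lat 36.538°, lon -47.674°): 63.1 NM
R3 (lat 36.669°, lon -48.797°): 40.5 NM

R1, R2, R3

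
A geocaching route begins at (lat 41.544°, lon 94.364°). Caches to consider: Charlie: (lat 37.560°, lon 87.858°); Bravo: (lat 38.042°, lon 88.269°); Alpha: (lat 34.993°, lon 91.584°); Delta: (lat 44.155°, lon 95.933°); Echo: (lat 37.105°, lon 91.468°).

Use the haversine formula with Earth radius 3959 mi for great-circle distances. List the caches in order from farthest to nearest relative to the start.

Computing each great-circle distance from (lat 41.544°, lon 94.364°):
Alpha (lat 34.993°, lon 91.584°): 477.0 mi
Charlie (lat 37.560°, lon 87.858°): 442.4 mi
Bravo (lat 38.042°, lon 88.269°): 403.9 mi
Echo (lat 37.105°, lon 91.468°): 343.5 mi
Delta (lat 44.155°, lon 95.933°): 197.1 mi

Alpha, Charlie, Bravo, Echo, Delta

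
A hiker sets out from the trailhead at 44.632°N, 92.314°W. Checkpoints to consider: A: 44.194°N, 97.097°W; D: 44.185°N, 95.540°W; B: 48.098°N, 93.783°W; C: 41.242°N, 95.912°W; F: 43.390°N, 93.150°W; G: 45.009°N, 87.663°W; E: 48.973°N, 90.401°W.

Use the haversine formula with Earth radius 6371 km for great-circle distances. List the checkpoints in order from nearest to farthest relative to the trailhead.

Distance from the trailhead at 44.632°N, 92.314°W to each:
F 43.390°N, 93.150°W: 153.4 km
D 44.185°N, 95.540°W: 261.0 km
G 45.009°N, 87.663°W: 369.2 km
A 44.194°N, 97.097°W: 383.0 km
B 48.098°N, 93.783°W: 401.5 km
C 41.242°N, 95.912°W: 477.3 km
E 48.973°N, 90.401°W: 504.1 km

F, D, G, A, B, C, E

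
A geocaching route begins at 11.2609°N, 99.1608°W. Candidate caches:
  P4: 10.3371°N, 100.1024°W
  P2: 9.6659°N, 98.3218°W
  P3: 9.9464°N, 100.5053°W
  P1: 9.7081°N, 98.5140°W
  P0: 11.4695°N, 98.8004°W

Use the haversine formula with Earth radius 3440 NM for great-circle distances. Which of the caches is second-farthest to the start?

Distances from the start (11.2609°N, 99.1608°W):
P3: 111.9 NM
P2: 107.8 NM
P1: 100.7 NM
P4: 78.5 NM
P0: 24.6 NM
The second-farthest is P2 at 107.8 NM.

P2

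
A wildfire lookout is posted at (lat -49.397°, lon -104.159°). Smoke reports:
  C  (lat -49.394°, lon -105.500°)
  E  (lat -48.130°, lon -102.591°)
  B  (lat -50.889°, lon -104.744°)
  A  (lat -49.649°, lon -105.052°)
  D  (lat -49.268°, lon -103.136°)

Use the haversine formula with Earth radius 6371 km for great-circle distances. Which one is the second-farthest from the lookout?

B

Distances from the lookout ((lat -49.397°, lon -104.159°)):
E: 181.8 km
B: 171.1 km
C: 97.0 km
D: 75.5 km
A: 70.3 km
The second-farthest is B at 171.1 km.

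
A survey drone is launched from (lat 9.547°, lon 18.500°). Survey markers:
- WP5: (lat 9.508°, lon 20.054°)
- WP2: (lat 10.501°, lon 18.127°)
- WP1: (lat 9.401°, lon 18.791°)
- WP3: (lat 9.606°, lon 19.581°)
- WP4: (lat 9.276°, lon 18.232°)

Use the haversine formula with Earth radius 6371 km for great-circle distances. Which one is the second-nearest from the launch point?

Distances from the launch point ((lat 9.547°, lon 18.500°)):
WP1: 35.8 km
WP4: 42.1 km
WP2: 113.7 km
WP3: 118.7 km
WP5: 170.5 km
The second-nearest is WP4 at 42.1 km.

WP4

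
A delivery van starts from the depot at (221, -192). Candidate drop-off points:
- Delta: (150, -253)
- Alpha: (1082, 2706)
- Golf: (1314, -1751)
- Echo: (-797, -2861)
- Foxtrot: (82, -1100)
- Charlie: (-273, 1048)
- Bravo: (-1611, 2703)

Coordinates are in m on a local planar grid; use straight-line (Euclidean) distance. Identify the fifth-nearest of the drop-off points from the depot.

Distances from the depot ((221, -192)):
Delta: 93.6 m
Foxtrot: 918.6 m
Charlie: 1334.8 m
Golf: 1904.0 m
Echo: 2856.6 m
Alpha: 3023.2 m
Bravo: 3426.0 m
The fifth-nearest is Echo at 2856.6 m.

Echo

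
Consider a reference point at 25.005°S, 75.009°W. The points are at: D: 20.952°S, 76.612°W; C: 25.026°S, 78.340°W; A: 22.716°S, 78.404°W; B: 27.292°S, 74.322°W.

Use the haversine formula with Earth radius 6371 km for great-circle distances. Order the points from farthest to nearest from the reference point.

Computing each great-circle distance from 25.005°S, 75.009°W:
D 20.952°S, 76.612°W: 479.6 km
A 22.716°S, 78.404°W: 428.9 km
C 25.026°S, 78.340°W: 335.6 km
B 27.292°S, 74.322°W: 263.4 km

D, A, C, B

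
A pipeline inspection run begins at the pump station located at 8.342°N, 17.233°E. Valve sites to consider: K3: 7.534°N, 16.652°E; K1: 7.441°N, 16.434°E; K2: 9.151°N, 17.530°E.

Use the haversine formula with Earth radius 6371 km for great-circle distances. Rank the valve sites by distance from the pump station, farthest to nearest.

K1, K3, K2

Distance from the pump station at 8.342°N, 17.233°E to each:
K1 7.441°N, 16.434°E: 133.3 km
K3 7.534°N, 16.652°E: 110.3 km
K2 9.151°N, 17.530°E: 95.7 km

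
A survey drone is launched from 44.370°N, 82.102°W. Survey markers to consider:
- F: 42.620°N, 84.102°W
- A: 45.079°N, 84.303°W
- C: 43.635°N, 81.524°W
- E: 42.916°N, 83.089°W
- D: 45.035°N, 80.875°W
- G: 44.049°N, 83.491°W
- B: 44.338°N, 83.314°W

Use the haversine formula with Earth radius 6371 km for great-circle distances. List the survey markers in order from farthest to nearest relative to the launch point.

Distance from the launch point at 44.370°N, 82.102°W to each:
F 42.620°N, 84.102°W: 252.8 km
A 45.079°N, 84.303°W: 190.9 km
E 42.916°N, 83.089°W: 180.1 km
D 45.035°N, 80.875°W: 121.9 km
G 44.049°N, 83.491°W: 116.3 km
B 44.338°N, 83.314°W: 96.4 km
C 43.635°N, 81.524°W: 93.9 km

F, A, E, D, G, B, C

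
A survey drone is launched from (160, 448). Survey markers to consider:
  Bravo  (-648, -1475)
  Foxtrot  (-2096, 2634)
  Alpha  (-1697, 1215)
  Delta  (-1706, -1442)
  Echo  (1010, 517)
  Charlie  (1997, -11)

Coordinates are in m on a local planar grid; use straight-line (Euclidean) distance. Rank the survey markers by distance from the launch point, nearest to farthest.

Distances from the launch point:
Echo (1010, 517): 852.8 m
Charlie (1997, -11): 1893.5 m
Alpha (-1697, 1215): 2009.2 m
Bravo (-648, -1475): 2085.9 m
Delta (-1706, -1442): 2655.9 m
Foxtrot (-2096, 2634): 3141.4 m

Echo, Charlie, Alpha, Bravo, Delta, Foxtrot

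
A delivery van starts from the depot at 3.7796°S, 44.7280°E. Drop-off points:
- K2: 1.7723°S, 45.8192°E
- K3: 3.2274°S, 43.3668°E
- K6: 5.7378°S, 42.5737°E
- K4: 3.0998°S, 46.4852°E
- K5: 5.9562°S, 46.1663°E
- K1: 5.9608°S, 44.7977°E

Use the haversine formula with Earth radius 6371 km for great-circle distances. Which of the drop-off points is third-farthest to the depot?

Distance to each, sorted:
K6: 323.1 km
K5: 289.8 km
K2: 254.0 km
K1: 242.7 km
K4: 209.2 km
K3: 163.1 km
The third-farthest is K2 at 254.0 km.

K2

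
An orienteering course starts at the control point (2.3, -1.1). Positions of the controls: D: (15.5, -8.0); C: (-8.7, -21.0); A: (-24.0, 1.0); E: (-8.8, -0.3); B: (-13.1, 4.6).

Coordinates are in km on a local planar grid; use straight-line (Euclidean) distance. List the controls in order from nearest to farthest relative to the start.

E, D, B, C, A

Distance from the start at (2.3, -1.1) to each:
E (-8.8, -0.3): 11.1 km
D (15.5, -8.0): 14.9 km
B (-13.1, 4.6): 16.4 km
C (-8.7, -21.0): 22.7 km
A (-24.0, 1.0): 26.4 km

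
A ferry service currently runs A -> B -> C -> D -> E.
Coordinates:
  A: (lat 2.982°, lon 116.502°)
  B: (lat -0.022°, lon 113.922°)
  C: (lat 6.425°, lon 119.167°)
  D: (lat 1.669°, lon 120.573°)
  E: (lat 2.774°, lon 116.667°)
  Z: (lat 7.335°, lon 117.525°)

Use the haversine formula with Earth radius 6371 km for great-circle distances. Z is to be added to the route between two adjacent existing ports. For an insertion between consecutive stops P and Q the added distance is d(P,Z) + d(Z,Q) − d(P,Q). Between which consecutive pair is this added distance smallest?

between B and C

Added distance for inserting Z between each consecutive pair:
A–B: 967.3 km
B–C: 194.6 km
C–D: 371.1 km
D–E: 779.8 km
Smallest added distance is 194.6 km, inserting between B and C.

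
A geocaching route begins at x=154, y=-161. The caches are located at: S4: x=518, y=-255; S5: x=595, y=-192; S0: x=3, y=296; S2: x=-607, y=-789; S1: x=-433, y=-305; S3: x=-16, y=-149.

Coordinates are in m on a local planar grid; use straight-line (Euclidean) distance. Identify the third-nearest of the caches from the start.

S5

Distances from the start (x=154, y=-161):
S3: 170.4 m
S4: 375.9 m
S5: 442.1 m
S0: 481.3 m
S1: 604.4 m
S2: 986.7 m
The third-nearest is S5 at 442.1 m.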